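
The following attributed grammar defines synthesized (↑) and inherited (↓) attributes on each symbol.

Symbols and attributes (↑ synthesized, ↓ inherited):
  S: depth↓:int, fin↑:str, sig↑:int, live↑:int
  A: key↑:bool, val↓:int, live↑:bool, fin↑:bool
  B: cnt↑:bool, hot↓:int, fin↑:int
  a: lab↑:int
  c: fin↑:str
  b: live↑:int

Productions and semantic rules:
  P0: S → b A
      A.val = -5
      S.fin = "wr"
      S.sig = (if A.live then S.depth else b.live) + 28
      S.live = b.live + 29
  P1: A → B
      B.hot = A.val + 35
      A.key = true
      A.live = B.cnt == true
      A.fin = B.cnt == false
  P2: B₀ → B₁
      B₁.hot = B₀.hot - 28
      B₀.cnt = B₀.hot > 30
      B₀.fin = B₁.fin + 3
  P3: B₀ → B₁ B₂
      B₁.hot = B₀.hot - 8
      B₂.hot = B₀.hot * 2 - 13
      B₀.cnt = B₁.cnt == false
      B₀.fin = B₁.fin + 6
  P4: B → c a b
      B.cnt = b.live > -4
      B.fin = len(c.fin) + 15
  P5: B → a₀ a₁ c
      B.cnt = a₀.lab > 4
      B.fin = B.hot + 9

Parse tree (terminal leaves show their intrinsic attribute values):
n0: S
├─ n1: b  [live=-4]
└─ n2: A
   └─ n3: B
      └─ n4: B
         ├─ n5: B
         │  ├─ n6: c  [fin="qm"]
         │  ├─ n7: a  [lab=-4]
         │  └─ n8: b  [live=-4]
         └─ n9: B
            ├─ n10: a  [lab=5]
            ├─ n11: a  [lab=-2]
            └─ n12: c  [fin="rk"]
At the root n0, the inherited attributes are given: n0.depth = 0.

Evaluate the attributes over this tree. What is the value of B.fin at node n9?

0

1. n0.depth = 0  [given at root]
2. n1.live = -4  [terminal]
3. n2.val = -5  [-5]
4. n3.hot = 30  [A.val + 35]
5. n4.hot = 2  [B₀.hot - 28]
6. n5.hot = -6  [B₀.hot - 8]
7. n6.fin = "qm"  [terminal]
8. n7.lab = -4  [terminal]
9. n8.live = -4  [terminal]
10. n5.cnt = false  [b.live > -4]
11. n5.fin = 17  [len(c.fin) + 15]
12. n9.hot = -9  [B₀.hot * 2 - 13]
13. n10.lab = 5  [terminal]
14. n11.lab = -2  [terminal]
15. n12.fin = "rk"  [terminal]
16. n9.cnt = true  [a₀.lab > 4]
17. n9.fin = 0  [B.hot + 9]
18. n4.cnt = true  [B₁.cnt == false]
19. n4.fin = 23  [B₁.fin + 6]
20. n3.cnt = false  [B₀.hot > 30]
21. n3.fin = 26  [B₁.fin + 3]
22. n2.key = true  [true]
23. n2.live = false  [B.cnt == true]
24. n2.fin = true  [B.cnt == false]
25. n0.fin = "wr"  ["wr"]
26. n0.sig = 24  [(if A.live then S.depth else b.live) + 28]
27. n0.live = 25  [b.live + 29]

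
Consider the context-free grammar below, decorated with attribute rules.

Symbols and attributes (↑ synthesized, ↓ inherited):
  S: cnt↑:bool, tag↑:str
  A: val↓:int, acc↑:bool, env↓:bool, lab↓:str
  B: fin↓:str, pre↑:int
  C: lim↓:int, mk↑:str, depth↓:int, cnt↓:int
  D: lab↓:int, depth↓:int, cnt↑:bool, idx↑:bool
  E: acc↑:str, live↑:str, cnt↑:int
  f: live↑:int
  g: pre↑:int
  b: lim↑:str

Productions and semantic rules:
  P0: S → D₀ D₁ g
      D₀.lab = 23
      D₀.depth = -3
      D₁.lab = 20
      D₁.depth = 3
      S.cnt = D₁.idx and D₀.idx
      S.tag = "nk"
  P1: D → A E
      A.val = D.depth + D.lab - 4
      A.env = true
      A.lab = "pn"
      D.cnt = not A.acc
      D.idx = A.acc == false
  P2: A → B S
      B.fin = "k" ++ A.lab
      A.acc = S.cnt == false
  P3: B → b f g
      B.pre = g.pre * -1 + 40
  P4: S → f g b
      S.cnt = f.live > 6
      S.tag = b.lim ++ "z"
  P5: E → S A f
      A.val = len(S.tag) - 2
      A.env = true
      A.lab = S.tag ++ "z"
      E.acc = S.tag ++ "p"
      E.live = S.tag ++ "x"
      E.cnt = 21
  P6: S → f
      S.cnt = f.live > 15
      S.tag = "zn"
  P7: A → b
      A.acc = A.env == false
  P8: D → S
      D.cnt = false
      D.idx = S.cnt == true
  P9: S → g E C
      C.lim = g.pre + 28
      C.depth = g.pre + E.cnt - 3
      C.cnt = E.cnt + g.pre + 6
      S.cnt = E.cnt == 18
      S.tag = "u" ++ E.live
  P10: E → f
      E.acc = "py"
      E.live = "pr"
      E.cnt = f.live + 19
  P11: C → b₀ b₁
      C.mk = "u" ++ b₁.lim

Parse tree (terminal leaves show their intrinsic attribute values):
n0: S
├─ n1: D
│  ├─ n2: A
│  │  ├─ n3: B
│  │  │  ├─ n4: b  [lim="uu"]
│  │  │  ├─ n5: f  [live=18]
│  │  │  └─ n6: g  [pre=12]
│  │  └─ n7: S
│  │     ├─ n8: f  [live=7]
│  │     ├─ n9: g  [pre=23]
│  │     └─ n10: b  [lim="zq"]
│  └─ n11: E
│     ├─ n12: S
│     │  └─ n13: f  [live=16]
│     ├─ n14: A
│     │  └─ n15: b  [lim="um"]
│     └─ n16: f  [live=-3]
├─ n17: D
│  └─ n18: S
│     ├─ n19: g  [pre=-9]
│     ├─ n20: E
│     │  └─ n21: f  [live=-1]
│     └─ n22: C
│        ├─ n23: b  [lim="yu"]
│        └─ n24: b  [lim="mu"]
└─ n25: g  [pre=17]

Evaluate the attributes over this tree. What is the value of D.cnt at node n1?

1. n1.lab = 23  [23]
2. n1.depth = -3  [-3]
3. n2.val = 16  [D.depth + D.lab - 4]
4. n2.env = true  [true]
5. n2.lab = "pn"  ["pn"]
6. n3.fin = "kpn"  ["k" ++ A.lab]
7. n4.lim = "uu"  [terminal]
8. n5.live = 18  [terminal]
9. n6.pre = 12  [terminal]
10. n3.pre = 28  [g.pre * -1 + 40]
11. n8.live = 7  [terminal]
12. n9.pre = 23  [terminal]
13. n10.lim = "zq"  [terminal]
14. n7.cnt = true  [f.live > 6]
15. n7.tag = "zqz"  [b.lim ++ "z"]
16. n2.acc = false  [S.cnt == false]
17. n13.live = 16  [terminal]
18. n12.cnt = true  [f.live > 15]
19. n12.tag = "zn"  ["zn"]
20. n14.val = 0  [len(S.tag) - 2]
21. n14.env = true  [true]
22. n14.lab = "znz"  [S.tag ++ "z"]
23. n15.lim = "um"  [terminal]
24. n14.acc = false  [A.env == false]
25. n16.live = -3  [terminal]
26. n11.acc = "znp"  [S.tag ++ "p"]
27. n11.live = "znx"  [S.tag ++ "x"]
28. n11.cnt = 21  [21]
29. n1.cnt = true  [not A.acc]
30. n1.idx = true  [A.acc == false]
31. n17.lab = 20  [20]
32. n17.depth = 3  [3]
33. n19.pre = -9  [terminal]
34. n21.live = -1  [terminal]
35. n20.acc = "py"  ["py"]
36. n20.live = "pr"  ["pr"]
37. n20.cnt = 18  [f.live + 19]
38. n22.lim = 19  [g.pre + 28]
39. n22.depth = 6  [g.pre + E.cnt - 3]
40. n22.cnt = 15  [E.cnt + g.pre + 6]
41. n23.lim = "yu"  [terminal]
42. n24.lim = "mu"  [terminal]
43. n22.mk = "umu"  ["u" ++ b₁.lim]
44. n18.cnt = true  [E.cnt == 18]
45. n18.tag = "upr"  ["u" ++ E.live]
46. n17.cnt = false  [false]
47. n17.idx = true  [S.cnt == true]
48. n25.pre = 17  [terminal]
49. n0.cnt = true  [D₁.idx and D₀.idx]
50. n0.tag = "nk"  ["nk"]

true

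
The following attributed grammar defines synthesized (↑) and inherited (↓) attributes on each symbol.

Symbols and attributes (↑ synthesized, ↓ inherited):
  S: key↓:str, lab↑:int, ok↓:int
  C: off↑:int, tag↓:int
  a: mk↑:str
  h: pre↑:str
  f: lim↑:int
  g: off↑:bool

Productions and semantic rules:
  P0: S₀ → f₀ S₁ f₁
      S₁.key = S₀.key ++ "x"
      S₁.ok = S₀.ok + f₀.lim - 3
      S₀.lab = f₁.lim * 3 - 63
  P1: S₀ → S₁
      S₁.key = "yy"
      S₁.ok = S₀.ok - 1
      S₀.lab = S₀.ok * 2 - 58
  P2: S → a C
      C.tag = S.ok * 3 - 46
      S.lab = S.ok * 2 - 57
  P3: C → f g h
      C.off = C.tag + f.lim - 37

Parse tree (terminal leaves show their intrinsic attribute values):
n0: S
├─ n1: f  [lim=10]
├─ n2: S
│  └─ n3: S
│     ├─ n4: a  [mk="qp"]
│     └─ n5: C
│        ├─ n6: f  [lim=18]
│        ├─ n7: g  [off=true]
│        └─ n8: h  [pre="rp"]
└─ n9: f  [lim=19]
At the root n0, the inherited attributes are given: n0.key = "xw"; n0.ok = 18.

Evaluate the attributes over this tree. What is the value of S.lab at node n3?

1. n0.key = "xw"  [given at root]
2. n0.ok = 18  [given at root]
3. n1.lim = 10  [terminal]
4. n2.key = "xwx"  [S₀.key ++ "x"]
5. n2.ok = 25  [S₀.ok + f₀.lim - 3]
6. n3.key = "yy"  ["yy"]
7. n3.ok = 24  [S₀.ok - 1]
8. n4.mk = "qp"  [terminal]
9. n5.tag = 26  [S.ok * 3 - 46]
10. n6.lim = 18  [terminal]
11. n7.off = true  [terminal]
12. n8.pre = "rp"  [terminal]
13. n5.off = 7  [C.tag + f.lim - 37]
14. n3.lab = -9  [S.ok * 2 - 57]
15. n2.lab = -8  [S₀.ok * 2 - 58]
16. n9.lim = 19  [terminal]
17. n0.lab = -6  [f₁.lim * 3 - 63]

-9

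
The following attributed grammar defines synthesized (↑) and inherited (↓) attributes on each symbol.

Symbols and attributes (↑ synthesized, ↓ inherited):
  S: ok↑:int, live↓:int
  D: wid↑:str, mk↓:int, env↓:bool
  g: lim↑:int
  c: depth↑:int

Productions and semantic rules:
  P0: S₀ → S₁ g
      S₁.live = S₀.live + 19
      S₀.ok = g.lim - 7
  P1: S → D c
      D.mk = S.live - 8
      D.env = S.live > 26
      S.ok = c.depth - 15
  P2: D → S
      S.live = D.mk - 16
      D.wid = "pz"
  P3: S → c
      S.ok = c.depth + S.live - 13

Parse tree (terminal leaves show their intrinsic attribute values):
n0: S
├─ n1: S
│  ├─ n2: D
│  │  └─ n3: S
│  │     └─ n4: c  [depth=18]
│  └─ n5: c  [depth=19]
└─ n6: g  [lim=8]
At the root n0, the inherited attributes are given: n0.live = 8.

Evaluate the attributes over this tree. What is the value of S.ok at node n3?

1. n0.live = 8  [given at root]
2. n1.live = 27  [S₀.live + 19]
3. n2.mk = 19  [S.live - 8]
4. n2.env = true  [S.live > 26]
5. n3.live = 3  [D.mk - 16]
6. n4.depth = 18  [terminal]
7. n3.ok = 8  [c.depth + S.live - 13]
8. n2.wid = "pz"  ["pz"]
9. n5.depth = 19  [terminal]
10. n1.ok = 4  [c.depth - 15]
11. n6.lim = 8  [terminal]
12. n0.ok = 1  [g.lim - 7]

8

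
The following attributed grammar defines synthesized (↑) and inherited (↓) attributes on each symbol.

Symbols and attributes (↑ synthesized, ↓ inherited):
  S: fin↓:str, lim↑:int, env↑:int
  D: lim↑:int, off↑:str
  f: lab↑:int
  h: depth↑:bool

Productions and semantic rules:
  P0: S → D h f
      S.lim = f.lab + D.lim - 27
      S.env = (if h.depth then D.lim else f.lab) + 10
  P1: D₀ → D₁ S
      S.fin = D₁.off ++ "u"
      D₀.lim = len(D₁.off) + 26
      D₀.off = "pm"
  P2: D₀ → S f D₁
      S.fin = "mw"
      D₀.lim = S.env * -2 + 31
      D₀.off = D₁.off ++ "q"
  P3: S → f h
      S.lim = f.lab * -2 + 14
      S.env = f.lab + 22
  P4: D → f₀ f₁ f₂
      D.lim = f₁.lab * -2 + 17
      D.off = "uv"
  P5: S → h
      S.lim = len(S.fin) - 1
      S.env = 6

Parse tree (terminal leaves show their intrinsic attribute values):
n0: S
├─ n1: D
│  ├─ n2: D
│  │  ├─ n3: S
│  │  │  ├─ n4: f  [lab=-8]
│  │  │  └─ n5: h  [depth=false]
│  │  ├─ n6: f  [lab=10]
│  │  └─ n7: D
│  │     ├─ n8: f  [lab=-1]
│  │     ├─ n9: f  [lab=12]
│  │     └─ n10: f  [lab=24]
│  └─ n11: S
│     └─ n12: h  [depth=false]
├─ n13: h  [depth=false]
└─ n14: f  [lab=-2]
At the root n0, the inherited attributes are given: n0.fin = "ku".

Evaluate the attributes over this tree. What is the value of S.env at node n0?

1. n0.fin = "ku"  [given at root]
2. n3.fin = "mw"  ["mw"]
3. n4.lab = -8  [terminal]
4. n5.depth = false  [terminal]
5. n3.lim = 30  [f.lab * -2 + 14]
6. n3.env = 14  [f.lab + 22]
7. n6.lab = 10  [terminal]
8. n8.lab = -1  [terminal]
9. n9.lab = 12  [terminal]
10. n10.lab = 24  [terminal]
11. n7.lim = -7  [f₁.lab * -2 + 17]
12. n7.off = "uv"  ["uv"]
13. n2.lim = 3  [S.env * -2 + 31]
14. n2.off = "uvq"  [D₁.off ++ "q"]
15. n11.fin = "uvqu"  [D₁.off ++ "u"]
16. n12.depth = false  [terminal]
17. n11.lim = 3  [len(S.fin) - 1]
18. n11.env = 6  [6]
19. n1.lim = 29  [len(D₁.off) + 26]
20. n1.off = "pm"  ["pm"]
21. n13.depth = false  [terminal]
22. n14.lab = -2  [terminal]
23. n0.lim = 0  [f.lab + D.lim - 27]
24. n0.env = 8  [(if h.depth then D.lim else f.lab) + 10]

8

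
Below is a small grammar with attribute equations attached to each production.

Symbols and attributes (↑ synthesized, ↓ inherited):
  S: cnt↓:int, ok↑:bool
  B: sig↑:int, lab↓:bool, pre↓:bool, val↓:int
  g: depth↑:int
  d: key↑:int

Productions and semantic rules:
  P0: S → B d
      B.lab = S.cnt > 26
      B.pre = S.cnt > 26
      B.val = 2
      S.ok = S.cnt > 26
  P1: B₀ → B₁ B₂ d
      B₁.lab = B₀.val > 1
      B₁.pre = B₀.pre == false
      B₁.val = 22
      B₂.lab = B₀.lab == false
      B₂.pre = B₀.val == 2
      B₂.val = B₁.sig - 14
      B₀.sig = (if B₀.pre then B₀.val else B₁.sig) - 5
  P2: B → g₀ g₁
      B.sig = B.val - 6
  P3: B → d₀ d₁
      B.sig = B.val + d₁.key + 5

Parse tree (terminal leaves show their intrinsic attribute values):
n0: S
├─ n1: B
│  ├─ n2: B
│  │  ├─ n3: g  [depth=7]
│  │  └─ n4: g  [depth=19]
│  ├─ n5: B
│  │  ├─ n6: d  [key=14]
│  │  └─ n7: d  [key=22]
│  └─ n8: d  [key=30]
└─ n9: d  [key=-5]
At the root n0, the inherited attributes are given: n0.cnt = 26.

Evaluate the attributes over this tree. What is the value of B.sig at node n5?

29

1. n0.cnt = 26  [given at root]
2. n1.lab = false  [S.cnt > 26]
3. n1.pre = false  [S.cnt > 26]
4. n1.val = 2  [2]
5. n2.lab = true  [B₀.val > 1]
6. n2.pre = true  [B₀.pre == false]
7. n2.val = 22  [22]
8. n3.depth = 7  [terminal]
9. n4.depth = 19  [terminal]
10. n2.sig = 16  [B.val - 6]
11. n5.lab = true  [B₀.lab == false]
12. n5.pre = true  [B₀.val == 2]
13. n5.val = 2  [B₁.sig - 14]
14. n6.key = 14  [terminal]
15. n7.key = 22  [terminal]
16. n5.sig = 29  [B.val + d₁.key + 5]
17. n8.key = 30  [terminal]
18. n1.sig = 11  [(if B₀.pre then B₀.val else B₁.sig) - 5]
19. n9.key = -5  [terminal]
20. n0.ok = false  [S.cnt > 26]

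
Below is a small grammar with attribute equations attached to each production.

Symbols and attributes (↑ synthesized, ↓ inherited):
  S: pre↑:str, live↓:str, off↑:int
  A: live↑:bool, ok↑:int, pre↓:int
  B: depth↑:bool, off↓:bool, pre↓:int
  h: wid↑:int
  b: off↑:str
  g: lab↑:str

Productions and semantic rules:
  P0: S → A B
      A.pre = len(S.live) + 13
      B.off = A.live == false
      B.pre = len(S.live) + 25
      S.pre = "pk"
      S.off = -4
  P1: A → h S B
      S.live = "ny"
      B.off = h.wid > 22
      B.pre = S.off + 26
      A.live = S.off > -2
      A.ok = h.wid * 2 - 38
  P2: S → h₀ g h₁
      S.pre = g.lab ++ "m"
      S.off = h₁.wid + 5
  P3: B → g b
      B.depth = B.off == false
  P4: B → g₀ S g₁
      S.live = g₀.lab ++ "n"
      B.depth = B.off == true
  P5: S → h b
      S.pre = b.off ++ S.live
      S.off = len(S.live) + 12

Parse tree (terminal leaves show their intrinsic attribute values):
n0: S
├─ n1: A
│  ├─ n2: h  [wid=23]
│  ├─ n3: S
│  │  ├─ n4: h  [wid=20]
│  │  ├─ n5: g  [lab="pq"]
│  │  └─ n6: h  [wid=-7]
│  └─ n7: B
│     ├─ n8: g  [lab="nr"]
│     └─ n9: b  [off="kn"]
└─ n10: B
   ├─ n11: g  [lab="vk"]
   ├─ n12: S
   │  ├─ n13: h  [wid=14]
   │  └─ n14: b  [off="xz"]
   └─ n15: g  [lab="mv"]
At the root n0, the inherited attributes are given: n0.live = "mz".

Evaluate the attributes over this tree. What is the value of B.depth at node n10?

true

1. n0.live = "mz"  [given at root]
2. n1.pre = 15  [len(S.live) + 13]
3. n2.wid = 23  [terminal]
4. n3.live = "ny"  ["ny"]
5. n4.wid = 20  [terminal]
6. n5.lab = "pq"  [terminal]
7. n6.wid = -7  [terminal]
8. n3.pre = "pqm"  [g.lab ++ "m"]
9. n3.off = -2  [h₁.wid + 5]
10. n7.off = true  [h.wid > 22]
11. n7.pre = 24  [S.off + 26]
12. n8.lab = "nr"  [terminal]
13. n9.off = "kn"  [terminal]
14. n7.depth = false  [B.off == false]
15. n1.live = false  [S.off > -2]
16. n1.ok = 8  [h.wid * 2 - 38]
17. n10.off = true  [A.live == false]
18. n10.pre = 27  [len(S.live) + 25]
19. n11.lab = "vk"  [terminal]
20. n12.live = "vkn"  [g₀.lab ++ "n"]
21. n13.wid = 14  [terminal]
22. n14.off = "xz"  [terminal]
23. n12.pre = "xzvkn"  [b.off ++ S.live]
24. n12.off = 15  [len(S.live) + 12]
25. n15.lab = "mv"  [terminal]
26. n10.depth = true  [B.off == true]
27. n0.pre = "pk"  ["pk"]
28. n0.off = -4  [-4]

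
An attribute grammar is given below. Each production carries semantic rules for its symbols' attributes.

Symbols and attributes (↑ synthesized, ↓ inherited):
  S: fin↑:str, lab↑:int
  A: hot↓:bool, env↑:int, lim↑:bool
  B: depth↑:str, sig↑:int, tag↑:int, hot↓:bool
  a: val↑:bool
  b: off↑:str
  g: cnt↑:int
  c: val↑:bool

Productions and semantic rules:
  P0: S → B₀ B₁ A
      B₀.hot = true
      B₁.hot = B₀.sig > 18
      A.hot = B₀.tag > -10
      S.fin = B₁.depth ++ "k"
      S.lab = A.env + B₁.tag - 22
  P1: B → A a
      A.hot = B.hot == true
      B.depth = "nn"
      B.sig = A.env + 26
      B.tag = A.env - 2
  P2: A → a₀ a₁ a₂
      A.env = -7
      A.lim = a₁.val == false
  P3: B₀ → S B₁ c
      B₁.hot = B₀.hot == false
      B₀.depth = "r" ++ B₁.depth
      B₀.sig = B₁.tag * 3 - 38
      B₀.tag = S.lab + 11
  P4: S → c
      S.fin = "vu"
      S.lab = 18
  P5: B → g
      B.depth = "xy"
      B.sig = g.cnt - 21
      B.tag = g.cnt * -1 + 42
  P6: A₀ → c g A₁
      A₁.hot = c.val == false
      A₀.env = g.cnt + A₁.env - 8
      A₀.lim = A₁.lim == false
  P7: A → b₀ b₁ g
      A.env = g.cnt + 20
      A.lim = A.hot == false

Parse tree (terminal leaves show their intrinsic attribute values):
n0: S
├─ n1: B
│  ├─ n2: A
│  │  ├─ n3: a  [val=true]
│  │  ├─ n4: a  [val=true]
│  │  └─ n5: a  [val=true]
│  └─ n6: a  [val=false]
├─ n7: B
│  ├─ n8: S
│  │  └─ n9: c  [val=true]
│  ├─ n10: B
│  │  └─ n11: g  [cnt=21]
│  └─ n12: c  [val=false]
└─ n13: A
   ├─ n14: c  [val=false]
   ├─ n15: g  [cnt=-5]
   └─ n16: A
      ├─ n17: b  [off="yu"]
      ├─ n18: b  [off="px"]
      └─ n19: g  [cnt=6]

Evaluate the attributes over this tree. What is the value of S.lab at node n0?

20

1. n1.hot = true  [true]
2. n2.hot = true  [B.hot == true]
3. n3.val = true  [terminal]
4. n4.val = true  [terminal]
5. n5.val = true  [terminal]
6. n2.env = -7  [-7]
7. n2.lim = false  [a₁.val == false]
8. n6.val = false  [terminal]
9. n1.depth = "nn"  ["nn"]
10. n1.sig = 19  [A.env + 26]
11. n1.tag = -9  [A.env - 2]
12. n7.hot = true  [B₀.sig > 18]
13. n9.val = true  [terminal]
14. n8.fin = "vu"  ["vu"]
15. n8.lab = 18  [18]
16. n10.hot = false  [B₀.hot == false]
17. n11.cnt = 21  [terminal]
18. n10.depth = "xy"  ["xy"]
19. n10.sig = 0  [g.cnt - 21]
20. n10.tag = 21  [g.cnt * -1 + 42]
21. n12.val = false  [terminal]
22. n7.depth = "rxy"  ["r" ++ B₁.depth]
23. n7.sig = 25  [B₁.tag * 3 - 38]
24. n7.tag = 29  [S.lab + 11]
25. n13.hot = true  [B₀.tag > -10]
26. n14.val = false  [terminal]
27. n15.cnt = -5  [terminal]
28. n16.hot = true  [c.val == false]
29. n17.off = "yu"  [terminal]
30. n18.off = "px"  [terminal]
31. n19.cnt = 6  [terminal]
32. n16.env = 26  [g.cnt + 20]
33. n16.lim = false  [A.hot == false]
34. n13.env = 13  [g.cnt + A₁.env - 8]
35. n13.lim = true  [A₁.lim == false]
36. n0.fin = "rxyk"  [B₁.depth ++ "k"]
37. n0.lab = 20  [A.env + B₁.tag - 22]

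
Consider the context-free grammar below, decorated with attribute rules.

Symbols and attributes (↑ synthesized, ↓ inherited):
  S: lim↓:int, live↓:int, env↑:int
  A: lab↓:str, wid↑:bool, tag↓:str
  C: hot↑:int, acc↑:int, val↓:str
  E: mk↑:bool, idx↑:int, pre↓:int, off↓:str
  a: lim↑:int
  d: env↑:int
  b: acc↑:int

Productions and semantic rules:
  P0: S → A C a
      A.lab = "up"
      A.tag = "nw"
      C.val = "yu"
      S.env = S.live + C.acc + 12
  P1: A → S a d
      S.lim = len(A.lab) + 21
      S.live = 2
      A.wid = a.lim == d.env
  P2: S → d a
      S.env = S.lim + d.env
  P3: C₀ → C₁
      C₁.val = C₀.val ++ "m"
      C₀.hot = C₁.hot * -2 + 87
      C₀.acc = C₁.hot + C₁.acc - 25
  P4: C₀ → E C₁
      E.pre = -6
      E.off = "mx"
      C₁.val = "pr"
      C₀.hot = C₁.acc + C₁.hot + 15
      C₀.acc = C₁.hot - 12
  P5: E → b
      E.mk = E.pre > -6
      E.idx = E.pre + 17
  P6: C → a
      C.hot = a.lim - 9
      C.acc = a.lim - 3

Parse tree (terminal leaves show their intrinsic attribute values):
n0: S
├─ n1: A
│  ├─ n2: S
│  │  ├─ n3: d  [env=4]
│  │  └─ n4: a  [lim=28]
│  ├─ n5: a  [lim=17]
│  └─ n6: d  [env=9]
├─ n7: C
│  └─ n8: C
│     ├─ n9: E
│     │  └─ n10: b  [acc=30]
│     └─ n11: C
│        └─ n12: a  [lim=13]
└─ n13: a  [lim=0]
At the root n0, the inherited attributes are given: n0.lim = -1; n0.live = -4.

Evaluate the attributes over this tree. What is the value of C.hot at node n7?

29

1. n0.lim = -1  [given at root]
2. n0.live = -4  [given at root]
3. n1.lab = "up"  ["up"]
4. n1.tag = "nw"  ["nw"]
5. n2.lim = 23  [len(A.lab) + 21]
6. n2.live = 2  [2]
7. n3.env = 4  [terminal]
8. n4.lim = 28  [terminal]
9. n2.env = 27  [S.lim + d.env]
10. n5.lim = 17  [terminal]
11. n6.env = 9  [terminal]
12. n1.wid = false  [a.lim == d.env]
13. n7.val = "yu"  ["yu"]
14. n8.val = "yum"  [C₀.val ++ "m"]
15. n9.pre = -6  [-6]
16. n9.off = "mx"  ["mx"]
17. n10.acc = 30  [terminal]
18. n9.mk = false  [E.pre > -6]
19. n9.idx = 11  [E.pre + 17]
20. n11.val = "pr"  ["pr"]
21. n12.lim = 13  [terminal]
22. n11.hot = 4  [a.lim - 9]
23. n11.acc = 10  [a.lim - 3]
24. n8.hot = 29  [C₁.acc + C₁.hot + 15]
25. n8.acc = -8  [C₁.hot - 12]
26. n7.hot = 29  [C₁.hot * -2 + 87]
27. n7.acc = -4  [C₁.hot + C₁.acc - 25]
28. n13.lim = 0  [terminal]
29. n0.env = 4  [S.live + C.acc + 12]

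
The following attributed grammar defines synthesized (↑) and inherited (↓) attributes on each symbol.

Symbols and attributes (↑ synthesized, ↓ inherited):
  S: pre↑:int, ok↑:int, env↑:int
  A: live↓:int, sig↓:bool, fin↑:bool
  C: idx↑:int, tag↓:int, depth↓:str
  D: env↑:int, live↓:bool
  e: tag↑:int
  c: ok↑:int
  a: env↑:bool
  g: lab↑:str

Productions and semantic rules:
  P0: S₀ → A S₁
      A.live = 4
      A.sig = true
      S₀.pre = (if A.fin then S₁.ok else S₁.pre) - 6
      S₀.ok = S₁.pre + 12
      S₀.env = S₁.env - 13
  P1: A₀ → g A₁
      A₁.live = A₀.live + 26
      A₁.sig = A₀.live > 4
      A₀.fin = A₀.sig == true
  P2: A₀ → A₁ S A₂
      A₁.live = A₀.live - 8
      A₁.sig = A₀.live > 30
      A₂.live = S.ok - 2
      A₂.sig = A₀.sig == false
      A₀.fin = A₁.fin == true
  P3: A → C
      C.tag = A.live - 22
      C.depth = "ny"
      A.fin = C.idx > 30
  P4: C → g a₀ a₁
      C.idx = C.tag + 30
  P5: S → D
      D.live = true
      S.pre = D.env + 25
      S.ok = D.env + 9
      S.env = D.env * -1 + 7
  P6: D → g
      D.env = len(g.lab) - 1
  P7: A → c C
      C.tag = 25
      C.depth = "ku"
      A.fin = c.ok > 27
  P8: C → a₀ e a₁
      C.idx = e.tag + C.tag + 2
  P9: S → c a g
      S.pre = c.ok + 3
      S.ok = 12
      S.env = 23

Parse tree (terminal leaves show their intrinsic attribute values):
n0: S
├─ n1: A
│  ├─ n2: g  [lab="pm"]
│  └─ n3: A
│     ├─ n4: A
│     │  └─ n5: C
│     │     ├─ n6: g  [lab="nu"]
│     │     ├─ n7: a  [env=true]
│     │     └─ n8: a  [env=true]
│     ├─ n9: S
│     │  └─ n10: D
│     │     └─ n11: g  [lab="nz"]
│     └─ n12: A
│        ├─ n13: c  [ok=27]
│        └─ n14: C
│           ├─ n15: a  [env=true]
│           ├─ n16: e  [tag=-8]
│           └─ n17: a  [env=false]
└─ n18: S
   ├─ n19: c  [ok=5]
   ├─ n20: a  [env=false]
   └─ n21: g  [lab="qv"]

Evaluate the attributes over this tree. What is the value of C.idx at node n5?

30

1. n1.live = 4  [4]
2. n1.sig = true  [true]
3. n2.lab = "pm"  [terminal]
4. n3.live = 30  [A₀.live + 26]
5. n3.sig = false  [A₀.live > 4]
6. n4.live = 22  [A₀.live - 8]
7. n4.sig = false  [A₀.live > 30]
8. n5.tag = 0  [A.live - 22]
9. n5.depth = "ny"  ["ny"]
10. n6.lab = "nu"  [terminal]
11. n7.env = true  [terminal]
12. n8.env = true  [terminal]
13. n5.idx = 30  [C.tag + 30]
14. n4.fin = false  [C.idx > 30]
15. n10.live = true  [true]
16. n11.lab = "nz"  [terminal]
17. n10.env = 1  [len(g.lab) - 1]
18. n9.pre = 26  [D.env + 25]
19. n9.ok = 10  [D.env + 9]
20. n9.env = 6  [D.env * -1 + 7]
21. n12.live = 8  [S.ok - 2]
22. n12.sig = true  [A₀.sig == false]
23. n13.ok = 27  [terminal]
24. n14.tag = 25  [25]
25. n14.depth = "ku"  ["ku"]
26. n15.env = true  [terminal]
27. n16.tag = -8  [terminal]
28. n17.env = false  [terminal]
29. n14.idx = 19  [e.tag + C.tag + 2]
30. n12.fin = false  [c.ok > 27]
31. n3.fin = false  [A₁.fin == true]
32. n1.fin = true  [A₀.sig == true]
33. n19.ok = 5  [terminal]
34. n20.env = false  [terminal]
35. n21.lab = "qv"  [terminal]
36. n18.pre = 8  [c.ok + 3]
37. n18.ok = 12  [12]
38. n18.env = 23  [23]
39. n0.pre = 6  [(if A.fin then S₁.ok else S₁.pre) - 6]
40. n0.ok = 20  [S₁.pre + 12]
41. n0.env = 10  [S₁.env - 13]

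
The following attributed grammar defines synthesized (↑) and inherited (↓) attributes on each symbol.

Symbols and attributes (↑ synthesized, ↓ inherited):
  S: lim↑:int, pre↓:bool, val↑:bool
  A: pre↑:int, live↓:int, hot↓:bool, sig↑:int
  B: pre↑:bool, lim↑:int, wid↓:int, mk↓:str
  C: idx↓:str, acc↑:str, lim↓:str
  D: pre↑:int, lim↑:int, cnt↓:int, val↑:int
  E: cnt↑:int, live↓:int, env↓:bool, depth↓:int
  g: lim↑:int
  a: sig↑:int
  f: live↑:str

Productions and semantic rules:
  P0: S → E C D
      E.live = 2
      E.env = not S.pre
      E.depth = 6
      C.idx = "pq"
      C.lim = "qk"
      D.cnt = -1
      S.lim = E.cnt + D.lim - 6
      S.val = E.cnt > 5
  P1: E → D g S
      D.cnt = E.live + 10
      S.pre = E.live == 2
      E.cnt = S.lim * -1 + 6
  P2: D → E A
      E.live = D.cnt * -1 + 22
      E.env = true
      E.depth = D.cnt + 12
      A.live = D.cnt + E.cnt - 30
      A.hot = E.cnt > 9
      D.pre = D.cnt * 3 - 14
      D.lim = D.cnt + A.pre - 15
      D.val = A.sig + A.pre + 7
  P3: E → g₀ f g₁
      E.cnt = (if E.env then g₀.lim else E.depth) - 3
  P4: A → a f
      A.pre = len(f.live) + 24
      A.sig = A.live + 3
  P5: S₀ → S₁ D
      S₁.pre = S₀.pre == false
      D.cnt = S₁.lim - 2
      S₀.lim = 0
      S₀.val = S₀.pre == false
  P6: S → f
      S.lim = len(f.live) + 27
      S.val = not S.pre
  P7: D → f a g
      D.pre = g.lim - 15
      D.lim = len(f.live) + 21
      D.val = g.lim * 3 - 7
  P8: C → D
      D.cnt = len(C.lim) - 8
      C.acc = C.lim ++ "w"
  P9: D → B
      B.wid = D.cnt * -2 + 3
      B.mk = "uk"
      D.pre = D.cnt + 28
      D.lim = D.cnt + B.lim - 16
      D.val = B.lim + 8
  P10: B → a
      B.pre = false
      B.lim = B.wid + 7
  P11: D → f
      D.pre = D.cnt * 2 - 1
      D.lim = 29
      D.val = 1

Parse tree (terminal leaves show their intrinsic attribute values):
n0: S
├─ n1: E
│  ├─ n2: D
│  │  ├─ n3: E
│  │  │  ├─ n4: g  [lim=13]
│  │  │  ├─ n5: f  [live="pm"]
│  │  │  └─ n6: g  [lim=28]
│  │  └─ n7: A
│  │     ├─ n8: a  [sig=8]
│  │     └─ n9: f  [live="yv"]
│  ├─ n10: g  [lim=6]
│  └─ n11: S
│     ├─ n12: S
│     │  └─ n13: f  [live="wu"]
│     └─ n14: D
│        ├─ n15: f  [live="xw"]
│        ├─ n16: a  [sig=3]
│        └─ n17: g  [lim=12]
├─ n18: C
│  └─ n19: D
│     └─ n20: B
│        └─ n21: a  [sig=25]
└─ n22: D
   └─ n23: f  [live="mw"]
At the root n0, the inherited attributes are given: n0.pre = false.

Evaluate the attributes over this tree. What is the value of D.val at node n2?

28

1. n0.pre = false  [given at root]
2. n1.live = 2  [2]
3. n1.env = true  [not S.pre]
4. n1.depth = 6  [6]
5. n2.cnt = 12  [E.live + 10]
6. n3.live = 10  [D.cnt * -1 + 22]
7. n3.env = true  [true]
8. n3.depth = 24  [D.cnt + 12]
9. n4.lim = 13  [terminal]
10. n5.live = "pm"  [terminal]
11. n6.lim = 28  [terminal]
12. n3.cnt = 10  [(if E.env then g₀.lim else E.depth) - 3]
13. n7.live = -8  [D.cnt + E.cnt - 30]
14. n7.hot = true  [E.cnt > 9]
15. n8.sig = 8  [terminal]
16. n9.live = "yv"  [terminal]
17. n7.pre = 26  [len(f.live) + 24]
18. n7.sig = -5  [A.live + 3]
19. n2.pre = 22  [D.cnt * 3 - 14]
20. n2.lim = 23  [D.cnt + A.pre - 15]
21. n2.val = 28  [A.sig + A.pre + 7]
22. n10.lim = 6  [terminal]
23. n11.pre = true  [E.live == 2]
24. n12.pre = false  [S₀.pre == false]
25. n13.live = "wu"  [terminal]
26. n12.lim = 29  [len(f.live) + 27]
27. n12.val = true  [not S.pre]
28. n14.cnt = 27  [S₁.lim - 2]
29. n15.live = "xw"  [terminal]
30. n16.sig = 3  [terminal]
31. n17.lim = 12  [terminal]
32. n14.pre = -3  [g.lim - 15]
33. n14.lim = 23  [len(f.live) + 21]
34. n14.val = 29  [g.lim * 3 - 7]
35. n11.lim = 0  [0]
36. n11.val = false  [S₀.pre == false]
37. n1.cnt = 6  [S.lim * -1 + 6]
38. n18.idx = "pq"  ["pq"]
39. n18.lim = "qk"  ["qk"]
40. n19.cnt = -6  [len(C.lim) - 8]
41. n20.wid = 15  [D.cnt * -2 + 3]
42. n20.mk = "uk"  ["uk"]
43. n21.sig = 25  [terminal]
44. n20.pre = false  [false]
45. n20.lim = 22  [B.wid + 7]
46. n19.pre = 22  [D.cnt + 28]
47. n19.lim = 0  [D.cnt + B.lim - 16]
48. n19.val = 30  [B.lim + 8]
49. n18.acc = "qkw"  [C.lim ++ "w"]
50. n22.cnt = -1  [-1]
51. n23.live = "mw"  [terminal]
52. n22.pre = -3  [D.cnt * 2 - 1]
53. n22.lim = 29  [29]
54. n22.val = 1  [1]
55. n0.lim = 29  [E.cnt + D.lim - 6]
56. n0.val = true  [E.cnt > 5]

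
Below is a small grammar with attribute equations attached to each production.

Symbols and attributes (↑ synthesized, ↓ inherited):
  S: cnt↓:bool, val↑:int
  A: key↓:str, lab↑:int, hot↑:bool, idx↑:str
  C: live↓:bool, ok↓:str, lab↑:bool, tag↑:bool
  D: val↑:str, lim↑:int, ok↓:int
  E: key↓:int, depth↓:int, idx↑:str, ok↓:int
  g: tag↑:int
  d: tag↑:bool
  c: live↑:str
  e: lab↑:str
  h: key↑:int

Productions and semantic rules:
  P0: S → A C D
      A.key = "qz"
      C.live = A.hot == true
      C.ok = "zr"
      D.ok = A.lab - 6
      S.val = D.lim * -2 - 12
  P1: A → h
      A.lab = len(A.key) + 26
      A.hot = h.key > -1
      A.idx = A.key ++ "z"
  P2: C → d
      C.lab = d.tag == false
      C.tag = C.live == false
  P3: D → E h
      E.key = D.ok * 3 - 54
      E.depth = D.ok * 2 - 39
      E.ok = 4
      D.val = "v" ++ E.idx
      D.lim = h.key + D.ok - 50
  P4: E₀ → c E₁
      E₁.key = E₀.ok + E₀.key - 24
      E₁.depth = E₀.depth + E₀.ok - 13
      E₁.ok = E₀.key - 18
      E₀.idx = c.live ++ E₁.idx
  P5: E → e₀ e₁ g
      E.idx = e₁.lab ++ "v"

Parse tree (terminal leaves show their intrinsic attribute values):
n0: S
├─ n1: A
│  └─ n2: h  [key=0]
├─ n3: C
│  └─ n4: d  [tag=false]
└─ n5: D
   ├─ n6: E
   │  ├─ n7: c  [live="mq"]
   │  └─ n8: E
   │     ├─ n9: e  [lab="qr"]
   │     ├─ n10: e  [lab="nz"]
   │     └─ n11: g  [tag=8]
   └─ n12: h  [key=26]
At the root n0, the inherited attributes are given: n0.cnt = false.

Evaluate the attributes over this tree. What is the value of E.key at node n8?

-8

1. n0.cnt = false  [given at root]
2. n1.key = "qz"  ["qz"]
3. n2.key = 0  [terminal]
4. n1.lab = 28  [len(A.key) + 26]
5. n1.hot = true  [h.key > -1]
6. n1.idx = "qzz"  [A.key ++ "z"]
7. n3.live = true  [A.hot == true]
8. n3.ok = "zr"  ["zr"]
9. n4.tag = false  [terminal]
10. n3.lab = true  [d.tag == false]
11. n3.tag = false  [C.live == false]
12. n5.ok = 22  [A.lab - 6]
13. n6.key = 12  [D.ok * 3 - 54]
14. n6.depth = 5  [D.ok * 2 - 39]
15. n6.ok = 4  [4]
16. n7.live = "mq"  [terminal]
17. n8.key = -8  [E₀.ok + E₀.key - 24]
18. n8.depth = -4  [E₀.depth + E₀.ok - 13]
19. n8.ok = -6  [E₀.key - 18]
20. n9.lab = "qr"  [terminal]
21. n10.lab = "nz"  [terminal]
22. n11.tag = 8  [terminal]
23. n8.idx = "nzv"  [e₁.lab ++ "v"]
24. n6.idx = "mqnzv"  [c.live ++ E₁.idx]
25. n12.key = 26  [terminal]
26. n5.val = "vmqnzv"  ["v" ++ E.idx]
27. n5.lim = -2  [h.key + D.ok - 50]
28. n0.val = -8  [D.lim * -2 - 12]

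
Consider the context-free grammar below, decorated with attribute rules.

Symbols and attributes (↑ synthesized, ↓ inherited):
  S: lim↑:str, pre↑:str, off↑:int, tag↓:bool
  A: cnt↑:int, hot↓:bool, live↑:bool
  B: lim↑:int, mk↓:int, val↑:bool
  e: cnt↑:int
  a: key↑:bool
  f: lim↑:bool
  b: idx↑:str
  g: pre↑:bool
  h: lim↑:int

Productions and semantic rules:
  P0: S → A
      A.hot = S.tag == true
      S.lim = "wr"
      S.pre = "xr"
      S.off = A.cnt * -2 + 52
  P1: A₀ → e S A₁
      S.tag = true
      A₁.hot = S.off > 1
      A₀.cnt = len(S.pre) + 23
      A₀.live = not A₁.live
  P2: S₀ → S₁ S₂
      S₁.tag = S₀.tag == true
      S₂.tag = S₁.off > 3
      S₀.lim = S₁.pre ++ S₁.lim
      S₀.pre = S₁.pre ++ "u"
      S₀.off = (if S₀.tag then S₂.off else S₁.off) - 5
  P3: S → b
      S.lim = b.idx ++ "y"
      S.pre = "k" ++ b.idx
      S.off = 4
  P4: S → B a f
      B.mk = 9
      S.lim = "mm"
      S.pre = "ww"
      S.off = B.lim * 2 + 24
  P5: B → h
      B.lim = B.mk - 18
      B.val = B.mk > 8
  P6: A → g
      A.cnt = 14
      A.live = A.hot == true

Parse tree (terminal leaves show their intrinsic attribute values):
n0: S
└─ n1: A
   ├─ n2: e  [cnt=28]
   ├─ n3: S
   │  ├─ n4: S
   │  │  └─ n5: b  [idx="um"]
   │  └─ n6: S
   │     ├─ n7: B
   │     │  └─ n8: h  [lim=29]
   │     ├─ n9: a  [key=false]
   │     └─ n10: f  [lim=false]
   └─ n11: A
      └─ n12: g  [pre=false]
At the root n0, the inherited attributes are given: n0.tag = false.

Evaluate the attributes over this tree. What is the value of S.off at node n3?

1

1. n0.tag = false  [given at root]
2. n1.hot = false  [S.tag == true]
3. n2.cnt = 28  [terminal]
4. n3.tag = true  [true]
5. n4.tag = true  [S₀.tag == true]
6. n5.idx = "um"  [terminal]
7. n4.lim = "umy"  [b.idx ++ "y"]
8. n4.pre = "kum"  ["k" ++ b.idx]
9. n4.off = 4  [4]
10. n6.tag = true  [S₁.off > 3]
11. n7.mk = 9  [9]
12. n8.lim = 29  [terminal]
13. n7.lim = -9  [B.mk - 18]
14. n7.val = true  [B.mk > 8]
15. n9.key = false  [terminal]
16. n10.lim = false  [terminal]
17. n6.lim = "mm"  ["mm"]
18. n6.pre = "ww"  ["ww"]
19. n6.off = 6  [B.lim * 2 + 24]
20. n3.lim = "kumumy"  [S₁.pre ++ S₁.lim]
21. n3.pre = "kumu"  [S₁.pre ++ "u"]
22. n3.off = 1  [(if S₀.tag then S₂.off else S₁.off) - 5]
23. n11.hot = false  [S.off > 1]
24. n12.pre = false  [terminal]
25. n11.cnt = 14  [14]
26. n11.live = false  [A.hot == true]
27. n1.cnt = 27  [len(S.pre) + 23]
28. n1.live = true  [not A₁.live]
29. n0.lim = "wr"  ["wr"]
30. n0.pre = "xr"  ["xr"]
31. n0.off = -2  [A.cnt * -2 + 52]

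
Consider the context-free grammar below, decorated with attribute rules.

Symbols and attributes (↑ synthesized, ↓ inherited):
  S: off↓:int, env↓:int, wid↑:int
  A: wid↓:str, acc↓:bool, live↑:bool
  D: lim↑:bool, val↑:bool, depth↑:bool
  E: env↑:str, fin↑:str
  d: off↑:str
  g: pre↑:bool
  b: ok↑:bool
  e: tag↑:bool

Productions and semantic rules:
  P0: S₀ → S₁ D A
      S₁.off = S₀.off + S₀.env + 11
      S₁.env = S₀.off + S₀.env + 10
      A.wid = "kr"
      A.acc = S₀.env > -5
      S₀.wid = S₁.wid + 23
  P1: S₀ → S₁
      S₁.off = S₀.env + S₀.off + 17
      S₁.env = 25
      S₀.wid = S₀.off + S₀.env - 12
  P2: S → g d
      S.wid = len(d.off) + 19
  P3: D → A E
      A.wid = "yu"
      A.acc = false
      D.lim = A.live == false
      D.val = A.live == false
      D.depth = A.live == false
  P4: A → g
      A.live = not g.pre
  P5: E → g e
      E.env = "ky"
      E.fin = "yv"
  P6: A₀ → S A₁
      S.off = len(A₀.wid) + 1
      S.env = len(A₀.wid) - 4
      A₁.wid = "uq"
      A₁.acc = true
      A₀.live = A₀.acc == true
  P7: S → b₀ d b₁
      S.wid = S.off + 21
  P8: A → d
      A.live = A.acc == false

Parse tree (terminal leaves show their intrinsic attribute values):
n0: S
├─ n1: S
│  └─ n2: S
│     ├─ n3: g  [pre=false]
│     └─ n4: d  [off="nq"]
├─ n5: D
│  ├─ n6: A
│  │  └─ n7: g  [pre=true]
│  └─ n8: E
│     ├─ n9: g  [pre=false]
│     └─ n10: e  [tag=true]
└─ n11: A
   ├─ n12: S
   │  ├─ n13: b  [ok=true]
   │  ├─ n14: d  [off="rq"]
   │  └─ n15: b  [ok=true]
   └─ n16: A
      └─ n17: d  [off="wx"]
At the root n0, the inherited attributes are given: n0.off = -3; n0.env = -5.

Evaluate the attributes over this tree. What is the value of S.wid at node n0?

1. n0.off = -3  [given at root]
2. n0.env = -5  [given at root]
3. n1.off = 3  [S₀.off + S₀.env + 11]
4. n1.env = 2  [S₀.off + S₀.env + 10]
5. n2.off = 22  [S₀.env + S₀.off + 17]
6. n2.env = 25  [25]
7. n3.pre = false  [terminal]
8. n4.off = "nq"  [terminal]
9. n2.wid = 21  [len(d.off) + 19]
10. n1.wid = -7  [S₀.off + S₀.env - 12]
11. n6.wid = "yu"  ["yu"]
12. n6.acc = false  [false]
13. n7.pre = true  [terminal]
14. n6.live = false  [not g.pre]
15. n9.pre = false  [terminal]
16. n10.tag = true  [terminal]
17. n8.env = "ky"  ["ky"]
18. n8.fin = "yv"  ["yv"]
19. n5.lim = true  [A.live == false]
20. n5.val = true  [A.live == false]
21. n5.depth = true  [A.live == false]
22. n11.wid = "kr"  ["kr"]
23. n11.acc = false  [S₀.env > -5]
24. n12.off = 3  [len(A₀.wid) + 1]
25. n12.env = -2  [len(A₀.wid) - 4]
26. n13.ok = true  [terminal]
27. n14.off = "rq"  [terminal]
28. n15.ok = true  [terminal]
29. n12.wid = 24  [S.off + 21]
30. n16.wid = "uq"  ["uq"]
31. n16.acc = true  [true]
32. n17.off = "wx"  [terminal]
33. n16.live = false  [A.acc == false]
34. n11.live = false  [A₀.acc == true]
35. n0.wid = 16  [S₁.wid + 23]

16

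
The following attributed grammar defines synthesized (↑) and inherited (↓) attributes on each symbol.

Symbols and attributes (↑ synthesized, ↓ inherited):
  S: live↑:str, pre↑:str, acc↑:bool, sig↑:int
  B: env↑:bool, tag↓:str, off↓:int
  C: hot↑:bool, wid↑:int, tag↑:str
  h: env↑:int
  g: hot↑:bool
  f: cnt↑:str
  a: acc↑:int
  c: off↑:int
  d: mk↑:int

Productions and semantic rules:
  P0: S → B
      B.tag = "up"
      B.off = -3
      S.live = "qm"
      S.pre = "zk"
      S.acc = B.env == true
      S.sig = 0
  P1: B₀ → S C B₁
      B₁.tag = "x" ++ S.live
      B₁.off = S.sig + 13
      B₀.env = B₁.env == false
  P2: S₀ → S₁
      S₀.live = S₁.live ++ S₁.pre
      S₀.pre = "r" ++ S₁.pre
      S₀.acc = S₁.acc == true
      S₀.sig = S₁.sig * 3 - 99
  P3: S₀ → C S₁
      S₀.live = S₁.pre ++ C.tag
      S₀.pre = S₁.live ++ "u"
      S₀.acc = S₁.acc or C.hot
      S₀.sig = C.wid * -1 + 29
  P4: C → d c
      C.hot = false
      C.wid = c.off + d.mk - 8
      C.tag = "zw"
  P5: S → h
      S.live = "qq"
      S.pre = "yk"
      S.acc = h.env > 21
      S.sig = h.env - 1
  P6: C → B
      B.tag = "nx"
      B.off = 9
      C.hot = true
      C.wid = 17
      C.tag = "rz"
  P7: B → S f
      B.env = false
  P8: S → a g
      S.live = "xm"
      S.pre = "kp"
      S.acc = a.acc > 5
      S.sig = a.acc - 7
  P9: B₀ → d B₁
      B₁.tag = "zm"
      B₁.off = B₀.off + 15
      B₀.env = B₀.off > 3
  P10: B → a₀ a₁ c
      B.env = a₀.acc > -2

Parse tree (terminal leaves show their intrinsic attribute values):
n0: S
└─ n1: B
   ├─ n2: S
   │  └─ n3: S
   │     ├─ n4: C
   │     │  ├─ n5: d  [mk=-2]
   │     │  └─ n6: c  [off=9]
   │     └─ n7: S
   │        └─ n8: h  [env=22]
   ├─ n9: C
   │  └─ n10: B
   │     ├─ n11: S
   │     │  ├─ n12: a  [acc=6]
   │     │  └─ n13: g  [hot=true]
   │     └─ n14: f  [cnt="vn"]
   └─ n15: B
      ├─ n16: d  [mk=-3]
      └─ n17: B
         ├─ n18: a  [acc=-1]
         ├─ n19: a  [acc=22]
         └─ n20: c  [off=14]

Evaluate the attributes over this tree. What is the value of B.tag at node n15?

1. n1.tag = "up"  ["up"]
2. n1.off = -3  [-3]
3. n5.mk = -2  [terminal]
4. n6.off = 9  [terminal]
5. n4.hot = false  [false]
6. n4.wid = -1  [c.off + d.mk - 8]
7. n4.tag = "zw"  ["zw"]
8. n8.env = 22  [terminal]
9. n7.live = "qq"  ["qq"]
10. n7.pre = "yk"  ["yk"]
11. n7.acc = true  [h.env > 21]
12. n7.sig = 21  [h.env - 1]
13. n3.live = "ykzw"  [S₁.pre ++ C.tag]
14. n3.pre = "qqu"  [S₁.live ++ "u"]
15. n3.acc = true  [S₁.acc or C.hot]
16. n3.sig = 30  [C.wid * -1 + 29]
17. n2.live = "ykzwqqu"  [S₁.live ++ S₁.pre]
18. n2.pre = "rqqu"  ["r" ++ S₁.pre]
19. n2.acc = true  [S₁.acc == true]
20. n2.sig = -9  [S₁.sig * 3 - 99]
21. n10.tag = "nx"  ["nx"]
22. n10.off = 9  [9]
23. n12.acc = 6  [terminal]
24. n13.hot = true  [terminal]
25. n11.live = "xm"  ["xm"]
26. n11.pre = "kp"  ["kp"]
27. n11.acc = true  [a.acc > 5]
28. n11.sig = -1  [a.acc - 7]
29. n14.cnt = "vn"  [terminal]
30. n10.env = false  [false]
31. n9.hot = true  [true]
32. n9.wid = 17  [17]
33. n9.tag = "rz"  ["rz"]
34. n15.tag = "xykzwqqu"  ["x" ++ S.live]
35. n15.off = 4  [S.sig + 13]
36. n16.mk = -3  [terminal]
37. n17.tag = "zm"  ["zm"]
38. n17.off = 19  [B₀.off + 15]
39. n18.acc = -1  [terminal]
40. n19.acc = 22  [terminal]
41. n20.off = 14  [terminal]
42. n17.env = true  [a₀.acc > -2]
43. n15.env = true  [B₀.off > 3]
44. n1.env = false  [B₁.env == false]
45. n0.live = "qm"  ["qm"]
46. n0.pre = "zk"  ["zk"]
47. n0.acc = false  [B.env == true]
48. n0.sig = 0  [0]

"xykzwqqu"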